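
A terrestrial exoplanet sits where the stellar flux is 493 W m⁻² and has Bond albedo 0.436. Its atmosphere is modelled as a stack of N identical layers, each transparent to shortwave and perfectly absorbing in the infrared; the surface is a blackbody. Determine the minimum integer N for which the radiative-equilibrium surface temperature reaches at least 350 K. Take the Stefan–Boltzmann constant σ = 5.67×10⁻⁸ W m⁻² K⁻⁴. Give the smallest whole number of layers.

12

OLR = S(1−α)/4 = 69.51 W m⁻²; the top layer radiates at T_e = 187.1 K.
Need (N+1)T_e⁴ ≥ T_s⁴, i.e. N+1 ≥ (350/187.1)⁴ = 12.240.
Rounding up, N = 12.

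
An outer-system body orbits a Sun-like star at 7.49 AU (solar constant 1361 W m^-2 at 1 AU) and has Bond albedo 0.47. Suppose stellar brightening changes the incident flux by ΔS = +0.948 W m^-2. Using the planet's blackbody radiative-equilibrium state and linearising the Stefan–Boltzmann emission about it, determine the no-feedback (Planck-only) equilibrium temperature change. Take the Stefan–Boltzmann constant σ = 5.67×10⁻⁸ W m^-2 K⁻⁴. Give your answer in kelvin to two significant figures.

0.85 K

Irradiance scales as 1/d², so S = 1361 W m^-2 × (1/7.49)² = 24.26 W m^-2.
Unperturbed T_e = [24.26·(1−0.47)/(4σ)]^¼ = 86.77 K.
ΔF = Δ[S(1−α)]/4 = (1−0.47)·+0.948/4 = 0.1256 W m^-2.
Linearising σT⁴ gives d(σT⁴)/dT = 4σT_e³ = 0.1482 W m^-2 per K.
ΔT₀ = ΔF/λ_P = 0.1256/0.1482 = 0.848 K.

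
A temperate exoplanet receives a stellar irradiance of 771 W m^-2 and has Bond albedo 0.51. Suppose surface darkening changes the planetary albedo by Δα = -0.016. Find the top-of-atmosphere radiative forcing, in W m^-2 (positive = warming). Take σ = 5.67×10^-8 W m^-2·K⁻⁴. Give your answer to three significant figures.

3.08 W m^-2

TOA radiative forcing: ΔF = −S·Δα/4 = −771.0·(-0.016)/4 = 3.084 W m^-2.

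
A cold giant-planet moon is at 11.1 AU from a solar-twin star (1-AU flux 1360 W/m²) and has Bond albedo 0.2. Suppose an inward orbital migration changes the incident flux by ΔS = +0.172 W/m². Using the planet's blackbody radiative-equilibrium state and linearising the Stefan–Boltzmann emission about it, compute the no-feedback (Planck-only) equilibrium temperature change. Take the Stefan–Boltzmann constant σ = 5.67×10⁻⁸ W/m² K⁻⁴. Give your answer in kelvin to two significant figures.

0.31 K

By the inverse-square law, S = 1360/11.1² = 11.04 W/m².
Unperturbed T_e = [11.04·(1−0.2)/(4σ)]^¼ = 78.99 K.
ΔF = Δ[S(1−α)]/4 = (1−0.2)·+0.172/4 = 0.03440 W/m².
Linearising σT⁴ gives d(σT⁴)/dT = 4σT_e³ = 0.1118 W/m² per K.
ΔT₀ = ΔF/λ_P = 0.03440/0.1118 = 0.308 K.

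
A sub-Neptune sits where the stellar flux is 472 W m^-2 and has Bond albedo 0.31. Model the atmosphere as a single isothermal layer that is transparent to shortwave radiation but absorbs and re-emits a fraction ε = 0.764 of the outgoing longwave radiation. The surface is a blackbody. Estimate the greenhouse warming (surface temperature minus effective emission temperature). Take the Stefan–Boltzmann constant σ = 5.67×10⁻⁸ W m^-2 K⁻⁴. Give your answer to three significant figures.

At the top of the atmosphere, σT_e⁴ = S(1−α)/4 = 81.42 W m^-2, giving T_e = 194.7 K.
Surface balance with a leaky layer gives σT_s⁴ = σT_e⁴·2/(2−ε), so T_s = T_e·[2/(2−0.764)]^(1/4) = 219.6 K.
T_s − T_e = 219.6 − 194.7 = 24.89 K.

24.9 K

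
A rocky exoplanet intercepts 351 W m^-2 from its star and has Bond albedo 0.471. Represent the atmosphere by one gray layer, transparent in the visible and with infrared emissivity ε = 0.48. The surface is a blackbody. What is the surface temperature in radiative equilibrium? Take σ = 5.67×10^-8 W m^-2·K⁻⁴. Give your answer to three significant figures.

At the top of the atmosphere, σT_e⁴ = S(1−α)/4 = 46.42 W m^-2, giving T_e = 169.2 K.
For a single slab of emissivity ε, T_s⁴ = 2T_e⁴/(2−ε); thus T_s = 169.2·(1.316)^(1/4) = 181.2 K.

181 K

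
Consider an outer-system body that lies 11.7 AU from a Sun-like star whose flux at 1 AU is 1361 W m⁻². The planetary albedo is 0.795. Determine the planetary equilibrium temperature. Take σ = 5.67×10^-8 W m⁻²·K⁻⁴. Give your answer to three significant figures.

54.8 K

Flux at the orbit: S = 1361/(11.7)² = 9.942 W m⁻².
Averaging over the sphere, the absorbed flux is S(1−α)/4 = 0.5095 W m⁻².
Balancing against σT⁴: T = (0.5095/5.67×10⁻⁸)^(1/4) = 54.75 K.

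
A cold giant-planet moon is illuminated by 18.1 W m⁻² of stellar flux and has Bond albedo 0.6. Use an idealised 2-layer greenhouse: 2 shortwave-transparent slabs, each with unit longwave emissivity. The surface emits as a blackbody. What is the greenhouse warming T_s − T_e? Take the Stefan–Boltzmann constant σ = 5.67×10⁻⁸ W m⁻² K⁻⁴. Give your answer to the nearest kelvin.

Top-of-atmosphere balance: σT_e⁴ = S(1−α)/4 = 1.810 W m⁻² → T_e = 75.17 K.
T_s = (N+1)^(1/4)·T_e = 98.92 K.
So the greenhouse effect raises the surface by 98.92 − 75.17 = 23.76 K.

24 K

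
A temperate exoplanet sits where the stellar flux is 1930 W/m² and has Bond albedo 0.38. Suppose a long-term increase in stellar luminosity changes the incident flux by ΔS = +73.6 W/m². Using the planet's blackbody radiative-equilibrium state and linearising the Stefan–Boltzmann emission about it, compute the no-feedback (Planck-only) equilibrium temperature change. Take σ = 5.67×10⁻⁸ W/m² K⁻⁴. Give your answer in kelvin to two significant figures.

2.6 K

Reference equilibrium: T_e = [S(1−α)/(4σ)]^(1/4) = 269.5 K.
TOA radiative forcing: ΔF = (1−α)ΔS/4 = 0.62·(+73.6)/4 = 11.41 W/m².
Planck response: λ_P = 4σT_e³ = 4·5.67×10⁻⁸·(269.5)³ = 4.440 W/m²/K.
So ΔT₀ = 11.41/4.440 = 2.57 K.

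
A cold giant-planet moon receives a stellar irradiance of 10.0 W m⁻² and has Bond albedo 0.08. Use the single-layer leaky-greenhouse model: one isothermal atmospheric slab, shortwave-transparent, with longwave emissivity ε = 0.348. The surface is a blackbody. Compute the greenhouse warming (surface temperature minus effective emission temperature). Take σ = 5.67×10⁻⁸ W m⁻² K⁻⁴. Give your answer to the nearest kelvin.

4 kelvin

The planet radiates to space at T_e = [S(1−α)/(4σ)]^(1/4) = 79.81 K.
Surface balance with a leaky layer gives σT_s⁴ = σT_e⁴·2/(2−ε), so T_s = T_e·[2/(2−0.348)]^(1/4) = 83.71 K.
Greenhouse warming: T_s − T_e = 3.907 K.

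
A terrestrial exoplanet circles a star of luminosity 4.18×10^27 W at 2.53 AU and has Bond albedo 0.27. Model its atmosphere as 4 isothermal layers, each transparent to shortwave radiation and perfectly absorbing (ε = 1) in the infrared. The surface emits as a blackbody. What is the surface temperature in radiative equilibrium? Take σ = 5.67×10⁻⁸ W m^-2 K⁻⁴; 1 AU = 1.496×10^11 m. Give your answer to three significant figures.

d = 2.53 × 1.496×10^11 m = 3.785×10^11 m.
Flux at the orbit: S = L/(4πd²) = 4.18×10^27/(4π·(3.78×10^11)²) = 2322 W m^-2.
OLR = S(1−α)/4 = 423.8 W m^-2; the top layer radiates at T_e = 294.0 K.
For an N-layer opaque stack, T_s⁴ = (N+1)T_e⁴, hence T_s = (5)^(1/4)×294.0 K = 439.7 K.

440 K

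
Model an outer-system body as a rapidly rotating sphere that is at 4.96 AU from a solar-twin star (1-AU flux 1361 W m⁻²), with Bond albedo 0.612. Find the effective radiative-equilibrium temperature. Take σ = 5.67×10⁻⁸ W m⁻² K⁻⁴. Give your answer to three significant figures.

98.6 kelvin

Flux at the orbit: S = 1361/(4.96)² = 55.32 W m⁻².
Averaging over the sphere, the absorbed flux is S(1−α)/4 = 5.366 W m⁻².
Balancing against σT⁴: T = (5.366/5.67×10⁻⁸)^(1/4) = 98.63 K.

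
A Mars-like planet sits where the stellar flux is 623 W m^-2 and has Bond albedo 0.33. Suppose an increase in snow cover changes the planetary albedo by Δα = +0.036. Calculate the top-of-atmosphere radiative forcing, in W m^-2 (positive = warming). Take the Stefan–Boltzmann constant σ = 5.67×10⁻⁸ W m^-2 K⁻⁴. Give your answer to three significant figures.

-5.61 W m^-2

ΔF = −(S/4)Δα = −(623.0/4)×(+0.036) = -5.607 W m^-2.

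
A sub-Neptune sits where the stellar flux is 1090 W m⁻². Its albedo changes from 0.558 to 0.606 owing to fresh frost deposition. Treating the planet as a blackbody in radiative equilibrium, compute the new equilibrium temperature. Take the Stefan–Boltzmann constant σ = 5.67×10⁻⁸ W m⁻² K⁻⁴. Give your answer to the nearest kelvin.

With the new albedo, S(1−α₂)/4 = 107.4 W m⁻², so T₂ = 208.6 K.

209 kelvin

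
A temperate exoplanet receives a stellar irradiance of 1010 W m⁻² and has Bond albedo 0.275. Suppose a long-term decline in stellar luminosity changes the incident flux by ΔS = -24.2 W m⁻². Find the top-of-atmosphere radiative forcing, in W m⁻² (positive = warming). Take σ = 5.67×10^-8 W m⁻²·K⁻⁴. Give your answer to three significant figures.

-4.39 W m⁻²

ΔF = Δ[S(1−α)]/4 = (1−0.275)·-24.2/4 = -4.386 W m⁻².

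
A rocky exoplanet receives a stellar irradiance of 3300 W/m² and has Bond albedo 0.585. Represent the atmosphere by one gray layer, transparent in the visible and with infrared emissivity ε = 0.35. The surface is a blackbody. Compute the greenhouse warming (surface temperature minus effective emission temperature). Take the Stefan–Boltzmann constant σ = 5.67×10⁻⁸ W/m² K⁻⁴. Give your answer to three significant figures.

13.7 K

Effective emission temperature (TOA balance): σT_e⁴ = S(1−α)/4 = 342.4 W/m² → T_e = 278.8 K.
The surface balance (absorbed SW + ε·downward IR = σT_s⁴) with T_a⁴ = T_s⁴/2 reduces to T_s = T_e·[2/(2−ε)]^¼ = 292.5 K.
Greenhouse warming: T_s − T_e = 13.73 K.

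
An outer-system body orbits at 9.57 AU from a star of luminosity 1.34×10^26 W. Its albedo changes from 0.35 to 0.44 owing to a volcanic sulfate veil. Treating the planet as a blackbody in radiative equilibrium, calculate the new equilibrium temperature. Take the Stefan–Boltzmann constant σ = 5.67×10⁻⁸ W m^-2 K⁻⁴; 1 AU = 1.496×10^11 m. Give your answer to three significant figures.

d = 9.57 × 1.496×10^11 m = 1.432×10^12 m.
S = L/(4πd²) = 5.202 W m^-2.
With the new albedo, S(1−α₂)/4 = 0.7283 W m^-2, so T₂ = 59.87 K.

59.9 K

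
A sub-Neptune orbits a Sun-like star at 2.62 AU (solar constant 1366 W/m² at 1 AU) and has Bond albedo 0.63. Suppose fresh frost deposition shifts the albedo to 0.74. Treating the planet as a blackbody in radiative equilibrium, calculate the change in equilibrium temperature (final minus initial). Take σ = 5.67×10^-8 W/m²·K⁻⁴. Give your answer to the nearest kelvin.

By the inverse-square law, S = 1366/2.62² = 199.0 W/m².
With α = 0.63, T₁ = 134.2 K.
After:  T₂ = [199.0·0.26/(4σ)]^(1/4) = 122.9 K.
ΔT = T₂ − T₁ = -11.33 K.

-11 K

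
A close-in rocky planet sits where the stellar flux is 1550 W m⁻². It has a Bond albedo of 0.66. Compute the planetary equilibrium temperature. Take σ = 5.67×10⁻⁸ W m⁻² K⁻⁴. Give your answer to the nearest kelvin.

Absorbed flux (global mean): S(1−α)/4 = 1550·0.34/4 = 131.8 W m⁻².
Set σT⁴ = 131.8 → T = (131.8/σ)^(1/4) = 219.6 K.

220 K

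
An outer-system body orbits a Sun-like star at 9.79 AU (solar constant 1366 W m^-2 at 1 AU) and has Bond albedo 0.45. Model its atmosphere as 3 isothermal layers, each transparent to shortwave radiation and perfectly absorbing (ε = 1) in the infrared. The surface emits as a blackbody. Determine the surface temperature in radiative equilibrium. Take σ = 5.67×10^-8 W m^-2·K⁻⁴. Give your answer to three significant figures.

108 K

Irradiance scales as 1/d², so S = 1366 W m^-2 × (1/9.79)² = 14.25 W m^-2.
OLR = S(1−α)/4 = 1.960 W m^-2; the top layer radiates at T_e = 76.67 K.
Layer-by-layer balance gives σT_s⁴ = (N+1)σT_e⁴, so T_s = 4^¼·76.67 = 108.4 K.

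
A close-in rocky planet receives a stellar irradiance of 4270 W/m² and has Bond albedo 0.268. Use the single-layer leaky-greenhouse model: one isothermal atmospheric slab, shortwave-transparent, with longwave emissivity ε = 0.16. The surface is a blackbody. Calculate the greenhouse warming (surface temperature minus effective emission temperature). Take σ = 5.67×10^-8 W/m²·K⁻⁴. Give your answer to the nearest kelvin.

7 K

At the top of the atmosphere, σT_e⁴ = S(1−α)/4 = 781.4 W/m², giving T_e = 342.6 K.
The surface balance (absorbed SW + ε·downward IR = σT_s⁴) with T_a⁴ = T_s⁴/2 reduces to T_s = T_e·[2/(2−ε)]^¼ = 349.8 K.
Greenhouse warming: T_s − T_e = 7.217 K.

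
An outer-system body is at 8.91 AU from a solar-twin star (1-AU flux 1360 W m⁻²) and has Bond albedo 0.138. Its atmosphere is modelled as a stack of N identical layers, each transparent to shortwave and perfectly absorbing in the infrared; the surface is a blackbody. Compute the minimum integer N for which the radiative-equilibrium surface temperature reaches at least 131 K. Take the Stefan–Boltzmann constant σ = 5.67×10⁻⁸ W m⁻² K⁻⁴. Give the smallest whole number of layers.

Flux at the orbit: S = 1360/(8.91)² = 17.13 W m⁻².
OLR = S(1−α)/4 = 3.692 W m⁻²; the top layer radiates at T_e = 89.83 K.
Need (N+1)T_e⁴ ≥ T_s⁴, i.e. N+1 ≥ (131/89.83)⁴ = 4.523.
So N ≥ 3.523; the smallest integer is N = 4.

4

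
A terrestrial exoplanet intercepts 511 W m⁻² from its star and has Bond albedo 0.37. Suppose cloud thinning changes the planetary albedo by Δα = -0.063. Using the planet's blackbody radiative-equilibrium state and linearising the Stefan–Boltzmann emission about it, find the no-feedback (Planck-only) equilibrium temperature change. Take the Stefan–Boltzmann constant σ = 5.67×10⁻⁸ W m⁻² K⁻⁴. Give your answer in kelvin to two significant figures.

Unperturbed T_e = [511.0·(1−0.37)/(4σ)]^¼ = 194.1 K.
The change in absorbed flux is Δ[S(1−α)/4] = −SΔα/4 = 8.048 W m⁻².
Planck response: λ_P = 4σT_e³ = 4·5.67×10⁻⁸·(194.1)³ = 1.659 W m⁻²/K.
So ΔT₀ = 8.048/1.659 = 4.85 K.

4.9 kelvin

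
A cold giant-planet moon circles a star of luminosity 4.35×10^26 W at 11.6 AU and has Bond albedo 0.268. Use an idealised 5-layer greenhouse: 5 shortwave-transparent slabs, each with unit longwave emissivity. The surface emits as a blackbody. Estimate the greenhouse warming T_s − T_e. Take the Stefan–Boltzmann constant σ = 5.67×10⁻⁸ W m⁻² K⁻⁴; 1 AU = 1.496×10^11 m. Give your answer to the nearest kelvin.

Orbital distance: d = 11.6 AU = 1.735×10^12 m.
S = L/(4πd²) = 11.49 W m⁻².
The effective emission temperature is T_e = [S(1−α)/(4σ)]^¼ = 78.04 K.
T_s = (N+1)^(1/4)·T_e = 122.1 K.
Warming: T_s − T_e = 44.10 K.

44 K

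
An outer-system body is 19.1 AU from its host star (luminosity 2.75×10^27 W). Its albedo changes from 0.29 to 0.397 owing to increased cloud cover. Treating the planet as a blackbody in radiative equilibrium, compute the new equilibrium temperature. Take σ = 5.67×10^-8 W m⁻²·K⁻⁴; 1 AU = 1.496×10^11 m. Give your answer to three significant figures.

91.9 K

Orbital distance: d = 19.1 AU = 2.857×10^12 m.
S = L/(4πd²) = 26.80 W m⁻².
With the new albedo, S(1−α₂)/4 = 4.041 W m⁻², so T₂ = 91.88 K.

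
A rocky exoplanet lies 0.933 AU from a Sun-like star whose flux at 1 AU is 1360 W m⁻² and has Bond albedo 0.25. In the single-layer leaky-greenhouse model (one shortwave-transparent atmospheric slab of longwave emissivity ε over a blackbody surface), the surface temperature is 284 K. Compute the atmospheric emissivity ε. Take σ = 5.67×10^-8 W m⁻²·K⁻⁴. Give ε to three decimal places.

Irradiance scales as 1/d², so S = 1360 W m⁻² × (1/0.933)² = 1562 W m⁻².
Effective temperature: T_e = [S(1−α)/(4σ)]^(1/4) = 268.1 K.
Inverting T_s⁴ = 2T_e⁴/(2−ε): (T_e/T_s)⁴ = 0.7942, so ε = 2(1 − 0.7942) = 0.4116.

0.412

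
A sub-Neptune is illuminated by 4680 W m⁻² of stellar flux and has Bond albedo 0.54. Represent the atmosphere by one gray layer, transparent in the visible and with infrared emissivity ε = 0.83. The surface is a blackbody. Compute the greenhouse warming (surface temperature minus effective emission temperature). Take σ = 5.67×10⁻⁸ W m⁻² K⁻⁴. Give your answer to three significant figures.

The planet radiates to space at T_e = [S(1−α)/(4σ)]^(1/4) = 312.1 K.
Surface balance with a leaky layer gives σT_s⁴ = σT_e⁴·2/(2−ε), so T_s = T_e·[2/(2−0.83)]^(1/4) = 356.9 K.
T_s − T_e = 356.9 − 312.1 = 44.77 K.

44.8 kelvin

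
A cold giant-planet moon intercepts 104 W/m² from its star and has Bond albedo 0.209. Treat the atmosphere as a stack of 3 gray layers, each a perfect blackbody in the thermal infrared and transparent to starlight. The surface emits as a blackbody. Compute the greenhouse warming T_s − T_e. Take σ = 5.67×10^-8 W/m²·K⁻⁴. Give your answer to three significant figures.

The effective emission temperature is T_e = [S(1−α)/(4σ)]^¼ = 138.0 K.
Surface: T_s = (4)^¼·T_e = 195.2 K.
Warming: T_s − T_e = 57.16 K.

57.2 K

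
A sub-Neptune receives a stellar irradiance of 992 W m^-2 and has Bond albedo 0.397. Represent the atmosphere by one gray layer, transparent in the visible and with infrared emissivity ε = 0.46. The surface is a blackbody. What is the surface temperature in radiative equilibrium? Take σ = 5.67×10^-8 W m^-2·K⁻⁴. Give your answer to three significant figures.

Effective emission temperature (TOA balance): σT_e⁴ = S(1−α)/4 = 149.5 W m^-2 → T_e = 226.6 K.
Surface balance with a leaky layer gives σT_s⁴ = σT_e⁴·2/(2−ε), so T_s = T_e·[2/(2−0.46)]^(1/4) = 241.9 K.

242 kelvin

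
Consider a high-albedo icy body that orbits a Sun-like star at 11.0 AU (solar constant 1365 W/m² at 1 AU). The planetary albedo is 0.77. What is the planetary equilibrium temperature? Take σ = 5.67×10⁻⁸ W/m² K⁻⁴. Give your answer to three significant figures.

Flux at the orbit: S = 1365/(11.0)² = 11.28 W/m².
The planet absorbs (1−α)S over its disc πR² and re-emits over 4πR², so the mean absorbed flux is (1−0.77)·11.28/4 = 0.6487 W/m².
In equilibrium σT⁴ equals this, so T = 58.16 K.

58.2 kelvin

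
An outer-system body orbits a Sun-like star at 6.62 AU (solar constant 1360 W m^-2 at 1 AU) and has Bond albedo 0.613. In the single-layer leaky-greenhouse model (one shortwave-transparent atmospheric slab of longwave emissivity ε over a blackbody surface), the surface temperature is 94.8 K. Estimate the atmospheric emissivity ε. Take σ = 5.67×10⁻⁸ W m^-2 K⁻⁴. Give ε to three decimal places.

0.689

Irradiance scales as 1/d², so S = 1360 W m^-2 × (1/6.62)² = 31.03 W m^-2.
Effective temperature: T_e = [S(1−α)/(4σ)]^(1/4) = 85.30 K.
Since (2−ε)/2 = (T_e/T_s)⁴ = 0.6556, ε = 0.6887.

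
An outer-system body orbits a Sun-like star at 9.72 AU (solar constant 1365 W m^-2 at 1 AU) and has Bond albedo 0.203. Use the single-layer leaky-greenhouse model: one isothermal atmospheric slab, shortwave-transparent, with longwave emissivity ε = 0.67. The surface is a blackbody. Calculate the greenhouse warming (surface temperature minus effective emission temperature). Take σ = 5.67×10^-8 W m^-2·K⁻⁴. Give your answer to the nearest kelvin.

Irradiance scales as 1/d², so S = 1365 W m^-2 × (1/9.72)² = 14.45 W m^-2.
At the top of the atmosphere, σT_e⁴ = S(1−α)/4 = 2.879 W m^-2, giving T_e = 84.41 K.
The surface balance (absorbed SW + ε·downward IR = σT_s⁴) with T_a⁴ = T_s⁴/2 reduces to T_s = T_e·[2/(2−ε)]^¼ = 93.48 K.
T_s − T_e = 93.48 − 84.41 = 9.064 K.

9 K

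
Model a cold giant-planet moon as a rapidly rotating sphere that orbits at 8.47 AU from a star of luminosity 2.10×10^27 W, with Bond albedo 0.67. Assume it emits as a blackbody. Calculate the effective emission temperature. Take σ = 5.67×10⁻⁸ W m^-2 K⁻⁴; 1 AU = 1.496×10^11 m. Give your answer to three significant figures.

Orbital distance: d = 8.47 AU = 1.267×10^12 m.
S = L/(4πd²) = 104.1 W m^-2.
Averaging over the sphere, the absorbed flux is S(1−α)/4 = 8.587 W m^-2.
In equilibrium σT⁴ equals this, so T = 110.9 K.

111 K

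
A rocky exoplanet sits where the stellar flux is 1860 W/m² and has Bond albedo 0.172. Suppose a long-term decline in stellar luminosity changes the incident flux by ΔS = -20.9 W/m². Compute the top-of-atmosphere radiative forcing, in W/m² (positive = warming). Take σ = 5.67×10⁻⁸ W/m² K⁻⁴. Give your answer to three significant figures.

-4.33 W/m²

ΔF = Δ[S(1−α)]/4 = (1−0.172)·-20.9/4 = -4.326 W/m².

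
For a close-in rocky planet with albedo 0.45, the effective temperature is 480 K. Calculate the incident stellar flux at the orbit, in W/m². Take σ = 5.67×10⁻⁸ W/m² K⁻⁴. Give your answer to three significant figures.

21900 W/m²

Invert the energy balance for S: S = 4σT⁴/(1−α).
The emitted flux is σT⁴ = 3010 W/m².
So S = 4×3010/(1−0.45) = 21890 W/m².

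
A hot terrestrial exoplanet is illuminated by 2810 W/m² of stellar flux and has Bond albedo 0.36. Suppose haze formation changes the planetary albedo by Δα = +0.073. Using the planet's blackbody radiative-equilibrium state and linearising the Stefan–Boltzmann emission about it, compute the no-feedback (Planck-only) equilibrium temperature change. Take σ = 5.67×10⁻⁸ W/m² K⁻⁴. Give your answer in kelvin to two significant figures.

-8.5 K

The baseline emission temperature is T_e = 298.4 K.
ΔF = −(S/4)Δα = −(2810/4)×(+0.073) = -51.28 W/m².
Planck response: λ_P = 4σT_e³ = 4·5.67×10⁻⁸·(298.4)³ = 6.027 W/m²/K.
ΔT₀ = ΔF/λ_P = -51.28/6.027 = -8.51 K.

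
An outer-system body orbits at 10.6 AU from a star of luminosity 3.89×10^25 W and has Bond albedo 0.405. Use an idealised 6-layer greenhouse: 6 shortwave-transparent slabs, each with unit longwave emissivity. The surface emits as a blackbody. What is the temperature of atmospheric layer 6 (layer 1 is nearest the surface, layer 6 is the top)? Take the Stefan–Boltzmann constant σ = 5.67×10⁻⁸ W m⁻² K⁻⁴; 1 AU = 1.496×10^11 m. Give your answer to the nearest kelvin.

42 kelvin

Orbital distance: d = 10.6 AU = 1.586×10^12 m.
Flux at the orbit: S = L/(4πd²) = 3.89×10^25/(4π·(1.59×10^12)²) = 1.231 W m⁻².
Top-of-atmosphere balance: σT_e⁴ = S(1−α)/4 = 0.1831 W m⁻² → T_e = 42.39 K.
The net upward flux σT_e⁴ is constant between every pair of levels, so T_k⁴ = (N+1−k)T_e⁴.
With k = 6: T_6 = (6+1−6)^¼·42.39 K = 42.39 K.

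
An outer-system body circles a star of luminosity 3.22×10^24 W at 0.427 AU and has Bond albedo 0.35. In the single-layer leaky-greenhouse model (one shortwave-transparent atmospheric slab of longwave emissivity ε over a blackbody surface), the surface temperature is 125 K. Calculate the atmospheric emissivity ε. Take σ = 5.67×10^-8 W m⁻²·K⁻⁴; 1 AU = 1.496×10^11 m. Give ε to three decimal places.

Orbital distance: d = 0.427 AU = 6.388×10^10 m.
S = L/(4πd²) = 62.80 W m⁻².
Effective temperature: T_e = [S(1−α)/(4σ)]^(1/4) = 115.8 K.
Inverting T_s⁴ = 2T_e⁴/(2−ε): (T_e/T_s)⁴ = 0.7372, so ε = 2(1 − 0.7372) = 0.5257.

0.526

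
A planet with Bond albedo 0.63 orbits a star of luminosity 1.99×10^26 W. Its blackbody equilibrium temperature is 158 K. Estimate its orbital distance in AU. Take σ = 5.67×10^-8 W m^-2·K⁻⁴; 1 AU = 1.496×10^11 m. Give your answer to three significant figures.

1.36 AU

Required flux: S = 4σT⁴/(1−α) = 382.0 W m^-2.
From L = 4πd²S, d = √(1.99×10^26/(4π·382.0)) = 2.036×10^11 m = 1.361 AU.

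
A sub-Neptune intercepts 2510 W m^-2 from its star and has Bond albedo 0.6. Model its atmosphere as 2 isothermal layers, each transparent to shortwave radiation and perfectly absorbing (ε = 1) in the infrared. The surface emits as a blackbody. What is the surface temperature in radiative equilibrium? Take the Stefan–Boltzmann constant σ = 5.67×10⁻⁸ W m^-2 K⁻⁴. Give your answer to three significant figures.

The effective emission temperature is T_e = [S(1−α)/(4σ)]^¼ = 257.9 K.
With N = 2 opaque layers, T_s = (N+1)^(1/4)·T_e = 3^(1/4)·257.9 = 339.5 K.

339 K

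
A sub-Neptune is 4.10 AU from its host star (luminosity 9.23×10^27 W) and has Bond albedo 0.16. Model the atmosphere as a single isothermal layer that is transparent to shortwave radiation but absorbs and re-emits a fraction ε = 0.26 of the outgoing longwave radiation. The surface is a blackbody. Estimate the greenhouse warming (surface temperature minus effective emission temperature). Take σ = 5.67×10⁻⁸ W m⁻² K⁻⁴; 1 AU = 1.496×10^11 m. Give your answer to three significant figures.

d = 4.10 × 1.496×10^11 m = 6.134×10^11 m.
Spreading L over a sphere of radius d: S = 9.23×10^27/(4π·6.13×10^11²) = 1952 W m⁻².
Effective emission temperature (TOA balance): σT_e⁴ = S(1−α)/4 = 410.0 W m⁻² → T_e = 291.6 K.
For a single slab of emissivity ε, T_s⁴ = 2T_e⁴/(2−ε); thus T_s = 291.6·(1.149)^(1/4) = 301.9 K.
T_s − T_e = 301.9 − 291.6 = 10.33 K.

10.3 K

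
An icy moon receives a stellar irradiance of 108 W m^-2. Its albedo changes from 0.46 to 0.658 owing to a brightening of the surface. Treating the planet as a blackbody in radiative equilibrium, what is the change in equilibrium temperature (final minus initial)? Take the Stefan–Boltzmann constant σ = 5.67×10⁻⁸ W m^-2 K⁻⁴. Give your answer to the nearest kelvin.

Before: T₁ = [108.0·0.54/(4σ)]^(1/4) = 126.6 K.
With α = 0.658, T₂ = 113.0 K.
ΔT = T₂ − T₁ = -13.67 K.

-14 kelvin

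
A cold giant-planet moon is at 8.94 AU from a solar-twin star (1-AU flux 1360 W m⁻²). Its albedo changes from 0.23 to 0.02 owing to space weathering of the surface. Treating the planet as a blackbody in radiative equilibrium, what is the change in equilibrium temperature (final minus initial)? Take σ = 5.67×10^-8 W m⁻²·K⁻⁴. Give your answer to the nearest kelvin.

5 kelvin

By the inverse-square law, S = 1360/8.94² = 17.02 W m⁻².
Before: T₁ = [17.02·0.77/(4σ)]^(1/4) = 87.18 K.
After:  T₂ = [17.02·0.98/(4σ)]^(1/4) = 92.60 K.
ΔT = T₂ − T₁ = 5.418 K.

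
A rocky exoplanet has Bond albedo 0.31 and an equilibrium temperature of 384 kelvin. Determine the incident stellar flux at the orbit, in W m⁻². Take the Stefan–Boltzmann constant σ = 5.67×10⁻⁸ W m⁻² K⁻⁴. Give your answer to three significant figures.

From S(1−α)/4 = σT⁴: S = 4σT⁴/(1−α).
σT⁴ = 5.67×10⁻⁸·(384)⁴ = 1233 W m⁻².
S = 4·1233/0.69 = 7147 W m⁻².

7150 W m⁻²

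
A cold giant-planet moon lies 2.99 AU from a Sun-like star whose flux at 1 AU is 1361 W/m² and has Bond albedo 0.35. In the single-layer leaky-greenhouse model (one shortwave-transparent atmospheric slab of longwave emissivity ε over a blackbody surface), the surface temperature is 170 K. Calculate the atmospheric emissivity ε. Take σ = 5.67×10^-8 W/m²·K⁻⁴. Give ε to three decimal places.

0.955

Flux at the orbit: S = 1361/(2.99)² = 152.2 W/m².
TOA balance gives T_e = 144.5 K.
Inverting T_s⁴ = 2T_e⁴/(2−ε): (T_e/T_s)⁴ = 0.5224, so ε = 2(1 − 0.5224) = 0.9552.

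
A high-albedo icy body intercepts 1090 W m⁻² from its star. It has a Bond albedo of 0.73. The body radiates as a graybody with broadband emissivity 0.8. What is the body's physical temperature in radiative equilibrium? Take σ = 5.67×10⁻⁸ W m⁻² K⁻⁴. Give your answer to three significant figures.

Averaging over the sphere, the absorbed flux is S(1−α)/4 = 73.58 W m⁻².
Radiative balance εσT⁴ = 73.58 gives T = [73.58/(0.8·σ)]^(1/4) = 200.7 K.

201 K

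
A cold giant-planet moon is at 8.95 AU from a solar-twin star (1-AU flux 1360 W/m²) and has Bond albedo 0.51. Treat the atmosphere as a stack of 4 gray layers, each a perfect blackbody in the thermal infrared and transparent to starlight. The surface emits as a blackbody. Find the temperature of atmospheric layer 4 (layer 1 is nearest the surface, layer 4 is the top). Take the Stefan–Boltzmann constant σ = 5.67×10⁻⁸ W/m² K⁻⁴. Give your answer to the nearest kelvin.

Irradiance scales as 1/d², so S = 1360 W/m² × (1/8.95)² = 16.98 W/m².
OLR = S(1−α)/4 = 2.080 W/m²; the top layer radiates at T_e = 77.82 K.
The net upward flux σT_e⁴ is constant between every pair of levels, so T_k⁴ = (N+1−k)T_e⁴.
With k = 4: T_4 = (4+1−4)^¼·77.82 K = 77.82 K.

78 K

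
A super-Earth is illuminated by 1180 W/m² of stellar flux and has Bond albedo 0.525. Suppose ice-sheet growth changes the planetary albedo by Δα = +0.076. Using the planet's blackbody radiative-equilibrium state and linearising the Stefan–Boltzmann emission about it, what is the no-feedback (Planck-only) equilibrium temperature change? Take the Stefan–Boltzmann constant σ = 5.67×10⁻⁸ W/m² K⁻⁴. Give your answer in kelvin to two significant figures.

Unperturbed T_e = [1180·(1−0.525)/(4σ)]^¼ = 223.0 K.
TOA radiative forcing: ΔF = −S·Δα/4 = −1180·(+0.076)/4 = -22.42 W/m².
Linearising σT⁴ gives d(σT⁴)/dT = 4σT_e³ = 2.514 W/m² per K.
So ΔT₀ = -22.42/2.514 = -8.92 K.

-8.9 K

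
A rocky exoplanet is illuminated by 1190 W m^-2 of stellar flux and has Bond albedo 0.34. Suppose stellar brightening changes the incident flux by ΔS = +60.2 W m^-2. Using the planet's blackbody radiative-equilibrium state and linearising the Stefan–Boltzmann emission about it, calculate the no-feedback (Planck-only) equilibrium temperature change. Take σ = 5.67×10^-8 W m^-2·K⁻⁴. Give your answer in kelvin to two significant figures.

The baseline emission temperature is T_e = 242.6 K.
Only a fraction (1−α) is absorbed and it's spread over 4πR², so ΔF = (1−α)ΔS/4 = 9.933 W m^-2.
Planck response: λ_P = 4σT_e³ = 4·5.67×10⁻⁸·(242.6)³ = 3.238 W m^-2/K.
ΔT₀ = ΔF/λ_P = 9.933/3.238 = 3.07 K.

3.1 K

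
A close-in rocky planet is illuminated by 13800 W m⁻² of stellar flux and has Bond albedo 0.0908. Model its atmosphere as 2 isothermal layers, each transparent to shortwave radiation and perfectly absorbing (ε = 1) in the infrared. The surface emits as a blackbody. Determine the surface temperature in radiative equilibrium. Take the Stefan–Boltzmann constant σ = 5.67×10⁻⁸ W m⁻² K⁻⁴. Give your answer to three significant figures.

Top-of-atmosphere balance: σT_e⁴ = S(1−α)/4 = 3137 W m⁻² → T_e = 485.0 K.
With N = 2 opaque layers, T_s = (N+1)^(1/4)·T_e = 3^(1/4)·485.0 = 638.3 K.

638 kelvin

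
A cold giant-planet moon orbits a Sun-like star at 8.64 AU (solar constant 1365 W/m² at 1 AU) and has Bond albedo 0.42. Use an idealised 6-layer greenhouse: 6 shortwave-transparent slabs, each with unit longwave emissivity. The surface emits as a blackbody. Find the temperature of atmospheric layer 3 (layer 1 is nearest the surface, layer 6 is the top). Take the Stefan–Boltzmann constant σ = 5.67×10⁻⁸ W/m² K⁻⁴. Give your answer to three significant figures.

117 K

By the inverse-square law, S = 1365/8.64² = 18.29 W/m².
Top-of-atmosphere balance: σT_e⁴ = S(1−α)/4 = 2.651 W/m² → T_e = 82.69 K.
Each opaque layer satisfies 2T_j⁴ = T_{j−1}⁴ + T_{j+1}⁴, giving T_k⁴ = (N+1−k)T_e⁴.
T_3 = (4)^(1/4)·82.69 = 116.9 K.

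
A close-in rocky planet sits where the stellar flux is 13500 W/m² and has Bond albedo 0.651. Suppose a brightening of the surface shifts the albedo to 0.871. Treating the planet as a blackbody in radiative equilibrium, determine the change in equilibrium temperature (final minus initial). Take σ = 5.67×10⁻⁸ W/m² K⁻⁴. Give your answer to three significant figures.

-83.6 K

With α = 0.651, T₁ = 379.6 K.
With α = 0.871, T₂ = 296.0 K.
ΔT = T₂ − T₁ = -83.63 K.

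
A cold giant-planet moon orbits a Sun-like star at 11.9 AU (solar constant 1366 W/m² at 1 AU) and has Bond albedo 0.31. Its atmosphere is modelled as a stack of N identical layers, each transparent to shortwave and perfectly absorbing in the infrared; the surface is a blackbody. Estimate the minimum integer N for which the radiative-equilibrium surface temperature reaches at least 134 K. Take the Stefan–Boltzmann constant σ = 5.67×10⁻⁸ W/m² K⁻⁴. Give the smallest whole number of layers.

10

Irradiance scales as 1/d², so S = 1366 W/m² × (1/11.9)² = 9.646 W/m².
Top-of-atmosphere balance: σT_e⁴ = S(1−α)/4 = 1.664 W/m² → T_e = 73.60 K.
T_s = (N+1)^(1/4)·T_e ≥ 134 K requires N+1 ≥ (T_s/T_e)⁴ = (134/73.60)⁴ = 10.986.
The minimum whole number is N = 10.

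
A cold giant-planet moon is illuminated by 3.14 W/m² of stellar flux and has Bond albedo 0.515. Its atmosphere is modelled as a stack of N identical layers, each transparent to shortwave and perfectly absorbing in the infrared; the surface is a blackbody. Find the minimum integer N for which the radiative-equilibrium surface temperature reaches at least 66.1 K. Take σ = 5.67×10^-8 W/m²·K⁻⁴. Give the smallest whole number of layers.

2

OLR = S(1−α)/4 = 0.3807 W/m²; the top layer radiates at T_e = 50.90 K.
T_s = (N+1)^(1/4)·T_e ≥ 66.1 K requires N+1 ≥ (T_s/T_e)⁴ = (66.1/50.90)⁴ = 2.843.
So N ≥ 1.843; the smallest integer is N = 2.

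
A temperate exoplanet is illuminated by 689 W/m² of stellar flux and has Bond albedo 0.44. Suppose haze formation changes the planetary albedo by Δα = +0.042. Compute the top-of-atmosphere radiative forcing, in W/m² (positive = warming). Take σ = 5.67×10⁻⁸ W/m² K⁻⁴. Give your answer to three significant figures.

-7.23 W/m²

TOA radiative forcing: ΔF = −S·Δα/4 = −689.0·(+0.042)/4 = -7.235 W/m².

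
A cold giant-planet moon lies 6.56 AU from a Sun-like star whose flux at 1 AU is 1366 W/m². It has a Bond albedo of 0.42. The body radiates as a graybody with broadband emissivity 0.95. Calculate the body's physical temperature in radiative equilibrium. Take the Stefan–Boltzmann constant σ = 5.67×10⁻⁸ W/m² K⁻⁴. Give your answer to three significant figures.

96.1 kelvin

By the inverse-square law, S = 1366/6.56² = 31.74 W/m².
Absorbed flux (global mean): S(1−α)/4 = 31.74·0.58/4 = 4.603 W/m².
Equating to εσT⁴ with ε = 0.95: T = (4.603/0.95σ)^(1/4) = 96.14 K.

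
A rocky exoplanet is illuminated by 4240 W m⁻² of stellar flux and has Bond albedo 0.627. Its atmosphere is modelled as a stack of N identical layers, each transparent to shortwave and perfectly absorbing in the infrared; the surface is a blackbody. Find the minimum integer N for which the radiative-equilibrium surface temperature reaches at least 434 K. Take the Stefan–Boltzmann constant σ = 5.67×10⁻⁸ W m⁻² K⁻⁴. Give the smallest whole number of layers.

5

Top-of-atmosphere balance: σT_e⁴ = S(1−α)/4 = 395.4 W m⁻² → T_e = 289.0 K.
Need (N+1)T_e⁴ ≥ T_s⁴, i.e. N+1 ≥ (434/289.0)⁴ = 5.088.
The minimum whole number is N = 5.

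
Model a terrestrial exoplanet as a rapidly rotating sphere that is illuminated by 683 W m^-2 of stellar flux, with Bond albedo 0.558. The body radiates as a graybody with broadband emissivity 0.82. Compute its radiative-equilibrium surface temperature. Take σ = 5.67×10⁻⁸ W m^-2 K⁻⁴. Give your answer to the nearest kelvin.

Averaging over the sphere, the absorbed flux is S(1−α)/4 = 75.47 W m^-2.
Equating to εσT⁴ with ε = 0.82: T = (75.47/0.82σ)^(1/4) = 200.7 K.

201 kelvin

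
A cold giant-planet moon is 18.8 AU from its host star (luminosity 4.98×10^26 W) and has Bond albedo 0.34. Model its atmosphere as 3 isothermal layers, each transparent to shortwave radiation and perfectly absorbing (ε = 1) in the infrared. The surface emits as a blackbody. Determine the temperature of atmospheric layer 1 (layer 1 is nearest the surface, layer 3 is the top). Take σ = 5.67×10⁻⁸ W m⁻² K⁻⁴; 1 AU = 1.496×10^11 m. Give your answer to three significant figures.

d = 18.8 × 1.496×10^11 m = 2.812×10^12 m.
S = L/(4πd²) = 5.010 W m⁻².
Top-of-atmosphere balance: σT_e⁴ = S(1−α)/4 = 0.8267 W m⁻² → T_e = 61.79 K.
The net upward flux σT_e⁴ is constant between every pair of levels, so T_k⁴ = (N+1−k)T_e⁴.
T_1 = (3)^(1/4)·61.79 = 81.32 K.

81.3 kelvin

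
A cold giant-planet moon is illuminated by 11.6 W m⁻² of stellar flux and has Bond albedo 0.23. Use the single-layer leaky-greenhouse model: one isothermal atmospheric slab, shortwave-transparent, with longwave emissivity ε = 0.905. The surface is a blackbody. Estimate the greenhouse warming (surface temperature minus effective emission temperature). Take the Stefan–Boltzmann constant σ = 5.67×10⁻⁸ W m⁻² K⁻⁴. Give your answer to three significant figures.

Effective emission temperature (TOA balance): σT_e⁴ = S(1−α)/4 = 2.233 W m⁻² → T_e = 79.22 K.
Surface balance with a leaky layer gives σT_s⁴ = σT_e⁴·2/(2−ε), so T_s = T_e·[2/(2−0.905)]^(1/4) = 92.09 K.
The atmosphere warms the surface by 12.88 K.

12.9 K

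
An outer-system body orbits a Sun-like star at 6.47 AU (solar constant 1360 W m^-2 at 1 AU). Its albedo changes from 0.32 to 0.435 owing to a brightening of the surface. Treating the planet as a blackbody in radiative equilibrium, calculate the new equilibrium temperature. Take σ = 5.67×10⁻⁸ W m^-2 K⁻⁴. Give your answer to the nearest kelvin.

95 kelvin

By the inverse-square law, S = 1360/6.47² = 32.49 W m^-2.
T₂ = [S(1−α₂)/(4σ)]^(1/4) = [32.49·0.565/(4σ)]^(1/4) = 94.85 K.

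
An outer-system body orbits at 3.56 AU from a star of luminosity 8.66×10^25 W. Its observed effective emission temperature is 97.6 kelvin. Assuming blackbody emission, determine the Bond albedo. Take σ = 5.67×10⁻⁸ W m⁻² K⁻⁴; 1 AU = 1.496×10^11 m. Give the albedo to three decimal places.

d = 3.56 × 1.496×10^11 m = 5.326×10^11 m.
Flux at the orbit: S = L/(4πd²) = 8.66×10^25/(4π·(5.33×10^11)²) = 24.30 W m⁻².
Energy balance: S(1−α)/4 = σT⁴, so 1−α = 4σT⁴/S.
σT⁴ = 5.145 W m⁻², so 4σT⁴ = 20.58 W m⁻².
Hence α = 1 − 20.58/24.30 = 0.1530.

0.153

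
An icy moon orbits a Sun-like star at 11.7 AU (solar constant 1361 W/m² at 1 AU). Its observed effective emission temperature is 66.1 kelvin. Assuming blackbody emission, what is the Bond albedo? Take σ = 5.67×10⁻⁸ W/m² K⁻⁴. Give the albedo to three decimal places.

0.565

Flux at the orbit: S = 1361/(11.7)² = 9.942 W/m².
From σT⁴ = S(1−α)/4 we invert for α: 1−α = 4σT⁴/S.
σT⁴ = 1.082 W/m², so 4σT⁴ = 4.330 W/m².
1−α = 4.330/9.942 = 0.4355, so α = 0.5645.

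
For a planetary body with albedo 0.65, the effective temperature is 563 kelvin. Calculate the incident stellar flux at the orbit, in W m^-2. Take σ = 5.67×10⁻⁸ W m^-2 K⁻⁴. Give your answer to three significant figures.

From S(1−α)/4 = σT⁴: S = 4σT⁴/(1−α).
The emitted flux is σT⁴ = 5697 W m^-2.
S = 4·5697/0.35 = 65100 W m^-2.

65100 W m^-2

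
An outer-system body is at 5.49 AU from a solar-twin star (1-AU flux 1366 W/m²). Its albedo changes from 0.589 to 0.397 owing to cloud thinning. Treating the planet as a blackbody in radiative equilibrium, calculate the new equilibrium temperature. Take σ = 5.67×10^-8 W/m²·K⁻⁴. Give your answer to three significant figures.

Flux at the orbit: S = 1366/(5.49)² = 45.32 W/m².
New equilibrium: T₂ = [(1−0.397)·45.32/(4σ)]^(1/4) = 104.8 K.

105 K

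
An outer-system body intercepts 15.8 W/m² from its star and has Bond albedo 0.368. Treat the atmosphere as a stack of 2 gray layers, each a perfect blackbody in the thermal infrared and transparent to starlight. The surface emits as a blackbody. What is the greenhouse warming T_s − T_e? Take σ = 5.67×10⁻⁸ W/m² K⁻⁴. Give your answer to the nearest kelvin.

26 kelvin

Top-of-atmosphere balance: σT_e⁴ = S(1−α)/4 = 2.496 W/m² → T_e = 81.46 K.
Surface: T_s = (3)^¼·T_e = 107.2 K.
So the greenhouse effect raises the surface by 107.2 − 81.46 = 25.75 K.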